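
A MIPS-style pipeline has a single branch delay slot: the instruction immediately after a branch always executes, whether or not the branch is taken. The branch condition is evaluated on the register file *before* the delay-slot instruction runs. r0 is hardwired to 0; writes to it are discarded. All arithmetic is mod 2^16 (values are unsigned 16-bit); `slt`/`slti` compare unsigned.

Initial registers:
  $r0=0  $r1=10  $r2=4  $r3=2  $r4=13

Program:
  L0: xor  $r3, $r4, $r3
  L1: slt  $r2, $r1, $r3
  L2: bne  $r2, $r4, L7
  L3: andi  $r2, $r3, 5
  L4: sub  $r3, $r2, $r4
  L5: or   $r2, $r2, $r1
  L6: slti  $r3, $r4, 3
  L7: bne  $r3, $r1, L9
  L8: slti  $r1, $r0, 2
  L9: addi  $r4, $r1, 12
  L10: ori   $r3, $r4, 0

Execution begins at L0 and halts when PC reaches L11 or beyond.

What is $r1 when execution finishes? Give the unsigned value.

  step pc=0: xor  $r3, $r4, $r3  regs=(0,10,4,15,13)
  step pc=1: slt  $r2, $r1, $r3  regs=(0,10,1,15,13)
  step pc=2: bne  $r2, $r4, L7  cond=T  regs=(0,10,1,15,13)
  step pc=3: andi  $r2, $r3, 5  regs=(0,10,5,15,13)
  step pc=7: bne  $r3, $r1, L9  cond=T  regs=(0,10,5,15,13)
  step pc=8: slti  $r1, $r0, 2  regs=(0,1,5,15,13)
  step pc=9: addi  $r4, $r1, 12  regs=(0,1,5,15,13)
  step pc=10: ori   $r3, $r4, 0  regs=(0,1,5,13,13)

1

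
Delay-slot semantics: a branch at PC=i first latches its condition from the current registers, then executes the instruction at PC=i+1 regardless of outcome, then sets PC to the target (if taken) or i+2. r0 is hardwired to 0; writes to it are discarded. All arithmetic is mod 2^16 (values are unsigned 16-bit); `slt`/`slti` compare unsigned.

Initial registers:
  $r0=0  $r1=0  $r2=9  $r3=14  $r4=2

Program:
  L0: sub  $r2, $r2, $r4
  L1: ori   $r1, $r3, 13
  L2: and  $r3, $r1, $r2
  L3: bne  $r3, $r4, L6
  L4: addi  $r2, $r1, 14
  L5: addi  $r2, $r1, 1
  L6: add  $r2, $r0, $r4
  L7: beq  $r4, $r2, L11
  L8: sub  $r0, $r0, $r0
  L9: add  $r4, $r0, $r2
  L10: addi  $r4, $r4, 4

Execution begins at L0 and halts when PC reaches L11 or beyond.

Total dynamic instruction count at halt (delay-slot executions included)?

8

PC=0  sub  $r2, $r2, $r4     | $r0=0 $r1=0 $r2=7 $r3=14 $r4=2
PC=1  ori   $r1, $r3, 13     | $r0=0 $r1=15 $r2=7 $r3=14 $r4=2
PC=2  and  $r3, $r1, $r2     | $r0=0 $r1=15 $r2=7 $r3=7 $r4=2
PC=3  bne  $r3, $r4, L6      | $r0=0 $r1=15 $r2=7 $r3=7 $r4=2  [TAKEN]
PC=4  addi  $r2, $r1, 14     | $r0=0 $r1=15 $r2=29 $r3=7 $r4=2
PC=6  add  $r2, $r0, $r4     | $r0=0 $r1=15 $r2=2 $r3=7 $r4=2
PC=7  beq  $r4, $r2, L11     | $r0=0 $r1=15 $r2=2 $r3=7 $r4=2  [TAKEN]
PC=8  sub  $r0, $r0, $r0     | $r0=0 $r1=15 $r2=2 $r3=7 $r4=2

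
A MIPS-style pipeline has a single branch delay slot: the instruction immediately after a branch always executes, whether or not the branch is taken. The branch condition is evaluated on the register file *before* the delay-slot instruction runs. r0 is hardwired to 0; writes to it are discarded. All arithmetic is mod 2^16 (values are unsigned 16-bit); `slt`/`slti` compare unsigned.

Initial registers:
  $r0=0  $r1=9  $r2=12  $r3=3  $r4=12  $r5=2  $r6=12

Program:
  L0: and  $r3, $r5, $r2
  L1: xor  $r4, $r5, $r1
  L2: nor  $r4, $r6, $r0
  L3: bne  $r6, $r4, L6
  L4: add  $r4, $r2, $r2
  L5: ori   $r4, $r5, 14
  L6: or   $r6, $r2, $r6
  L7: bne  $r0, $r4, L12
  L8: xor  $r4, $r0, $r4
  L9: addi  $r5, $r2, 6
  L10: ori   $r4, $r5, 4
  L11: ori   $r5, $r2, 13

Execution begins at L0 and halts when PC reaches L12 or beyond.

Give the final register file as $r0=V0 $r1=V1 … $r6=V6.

$r0=0 $r1=9 $r2=12 $r3=0 $r4=24 $r5=2 $r6=12

#0 and  $r3, $r5, $r2 ; 0/9/12/0/12/2/12
#1 xor  $r4, $r5, $r1 ; 0/9/12/0/11/2/12
#2 nor  $r4, $r6, $r0 ; 0/9/12/0/65523/2/12
#3 bne  $r6, $r4, L6 ; 0/9/12/0/65523/2/12 ; →target
#4 add  $r4, $r2, $r2 ; 0/9/12/0/24/2/12
#6 or   $r6, $r2, $r6 ; 0/9/12/0/24/2/12
#7 bne  $r0, $r4, L12 ; 0/9/12/0/24/2/12 ; →target
#8 xor  $r4, $r0, $r4 ; 0/9/12/0/24/2/12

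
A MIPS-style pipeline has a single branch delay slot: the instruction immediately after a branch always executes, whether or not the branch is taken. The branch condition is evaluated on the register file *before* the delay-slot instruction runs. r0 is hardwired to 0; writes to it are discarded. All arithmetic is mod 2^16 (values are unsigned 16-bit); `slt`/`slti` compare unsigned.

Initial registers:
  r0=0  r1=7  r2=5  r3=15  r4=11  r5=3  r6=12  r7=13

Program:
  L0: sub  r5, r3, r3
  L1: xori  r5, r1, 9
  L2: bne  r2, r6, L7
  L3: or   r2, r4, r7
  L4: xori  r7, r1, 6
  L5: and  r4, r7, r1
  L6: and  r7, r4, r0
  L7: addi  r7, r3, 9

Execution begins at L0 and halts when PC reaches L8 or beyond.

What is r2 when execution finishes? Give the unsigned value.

15

PC=0  sub  r5, r3, r3        | r0=0 r1=7 r2=5 r3=15 r4=11 r5=0 r6=12 r7=13
PC=1  xori  r5, r1, 9        | r0=0 r1=7 r2=5 r3=15 r4=11 r5=14 r6=12 r7=13
PC=2  bne  r2, r6, L7        | r0=0 r1=7 r2=5 r3=15 r4=11 r5=14 r6=12 r7=13  [TAKEN]
PC=3  or   r2, r4, r7        | r0=0 r1=7 r2=15 r3=15 r4=11 r5=14 r6=12 r7=13
PC=7  addi  r7, r3, 9        | r0=0 r1=7 r2=15 r3=15 r4=11 r5=14 r6=12 r7=24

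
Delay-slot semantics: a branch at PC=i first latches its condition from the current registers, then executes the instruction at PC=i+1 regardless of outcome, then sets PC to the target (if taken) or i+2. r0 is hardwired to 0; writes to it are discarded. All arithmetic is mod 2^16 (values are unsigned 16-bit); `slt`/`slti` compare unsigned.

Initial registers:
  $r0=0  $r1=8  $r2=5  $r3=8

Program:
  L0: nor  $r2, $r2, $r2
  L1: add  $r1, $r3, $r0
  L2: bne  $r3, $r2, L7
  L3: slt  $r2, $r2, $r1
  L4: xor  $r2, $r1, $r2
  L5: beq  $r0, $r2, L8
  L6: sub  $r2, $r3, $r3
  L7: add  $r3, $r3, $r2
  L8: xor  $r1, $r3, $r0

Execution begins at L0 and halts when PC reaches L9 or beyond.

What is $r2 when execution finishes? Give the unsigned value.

  step pc=0: nor  $r2, $r2, $r2  regs=(0,8,65530,8)
  step pc=1: add  $r1, $r3, $r0  regs=(0,8,65530,8)
  step pc=2: bne  $r3, $r2, L7  cond=T  regs=(0,8,65530,8)
  step pc=3: slt  $r2, $r2, $r1  regs=(0,8,0,8)
  step pc=7: add  $r3, $r3, $r2  regs=(0,8,0,8)
  step pc=8: xor  $r1, $r3, $r0  regs=(0,8,0,8)

0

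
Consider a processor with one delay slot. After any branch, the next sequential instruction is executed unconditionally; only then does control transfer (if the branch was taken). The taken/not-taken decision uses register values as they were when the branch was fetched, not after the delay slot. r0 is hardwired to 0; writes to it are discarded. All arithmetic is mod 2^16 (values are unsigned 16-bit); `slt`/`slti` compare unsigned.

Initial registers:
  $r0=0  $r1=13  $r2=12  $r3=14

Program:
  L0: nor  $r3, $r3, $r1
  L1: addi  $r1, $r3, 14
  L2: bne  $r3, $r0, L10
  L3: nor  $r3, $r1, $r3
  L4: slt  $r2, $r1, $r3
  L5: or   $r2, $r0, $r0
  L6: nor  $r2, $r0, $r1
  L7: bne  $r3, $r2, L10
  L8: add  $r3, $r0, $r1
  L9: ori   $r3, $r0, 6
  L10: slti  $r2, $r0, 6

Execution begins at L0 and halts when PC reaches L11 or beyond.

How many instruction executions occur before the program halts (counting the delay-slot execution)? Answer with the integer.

[0] nor  $r3, $r3, $r1  →  {$r0:0, $r1:13, $r2:12, $r3:65520}
[1] addi  $r1, $r3, 14  →  {$r0:0, $r1:65534, $r2:12, $r3:65520}
[2] bne  $r3, $r0, L10  →  {$r0:0, $r1:65534, $r2:12, $r3:65520}  ⟨branch taken⟩
[3] nor  $r3, $r1, $r3  →  {$r0:0, $r1:65534, $r2:12, $r3:1}
[10] slti  $r2, $r0, 6  →  {$r0:0, $r1:65534, $r2:1, $r3:1}

5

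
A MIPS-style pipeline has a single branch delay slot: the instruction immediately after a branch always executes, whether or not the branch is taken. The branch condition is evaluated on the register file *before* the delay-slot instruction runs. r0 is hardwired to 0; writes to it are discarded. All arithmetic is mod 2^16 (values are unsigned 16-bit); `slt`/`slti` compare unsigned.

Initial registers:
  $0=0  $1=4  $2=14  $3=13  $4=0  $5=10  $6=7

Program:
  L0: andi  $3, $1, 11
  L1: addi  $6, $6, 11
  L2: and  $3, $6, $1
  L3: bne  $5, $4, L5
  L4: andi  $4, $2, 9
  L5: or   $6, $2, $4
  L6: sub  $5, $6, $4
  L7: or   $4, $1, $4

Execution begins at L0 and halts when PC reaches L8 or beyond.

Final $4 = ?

12

  step pc=0: andi  $3, $1, 11  regs=(0,4,14,0,0,10,7)
  step pc=1: addi  $6, $6, 11  regs=(0,4,14,0,0,10,18)
  step pc=2: and  $3, $6, $1  regs=(0,4,14,0,0,10,18)
  step pc=3: bne  $5, $4, L5  cond=T  regs=(0,4,14,0,0,10,18)
  step pc=4: andi  $4, $2, 9  regs=(0,4,14,0,8,10,18)
  step pc=5: or   $6, $2, $4  regs=(0,4,14,0,8,10,14)
  step pc=6: sub  $5, $6, $4  regs=(0,4,14,0,8,6,14)
  step pc=7: or   $4, $1, $4  regs=(0,4,14,0,12,6,14)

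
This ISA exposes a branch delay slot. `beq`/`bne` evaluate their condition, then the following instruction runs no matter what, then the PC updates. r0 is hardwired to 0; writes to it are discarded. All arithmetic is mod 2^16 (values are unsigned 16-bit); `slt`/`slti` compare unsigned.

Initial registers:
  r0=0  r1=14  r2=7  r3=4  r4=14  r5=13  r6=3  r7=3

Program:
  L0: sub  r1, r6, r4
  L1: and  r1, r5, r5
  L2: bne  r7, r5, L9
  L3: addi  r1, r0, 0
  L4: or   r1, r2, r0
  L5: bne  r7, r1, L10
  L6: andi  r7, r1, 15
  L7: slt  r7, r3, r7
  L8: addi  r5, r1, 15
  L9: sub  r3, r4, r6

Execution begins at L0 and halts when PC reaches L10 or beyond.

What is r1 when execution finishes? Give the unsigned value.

0

[0] sub  r1, r6, r4  →  {r0:0, r1:65525, r2:7, r3:4, r4:14, r5:13, r6:3, r7:3}
[1] and  r1, r5, r5  →  {r0:0, r1:13, r2:7, r3:4, r4:14, r5:13, r6:3, r7:3}
[2] bne  r7, r5, L9  →  {r0:0, r1:13, r2:7, r3:4, r4:14, r5:13, r6:3, r7:3}  ⟨branch taken⟩
[3] addi  r1, r0, 0  →  {r0:0, r1:0, r2:7, r3:4, r4:14, r5:13, r6:3, r7:3}
[9] sub  r3, r4, r6  →  {r0:0, r1:0, r2:7, r3:11, r4:14, r5:13, r6:3, r7:3}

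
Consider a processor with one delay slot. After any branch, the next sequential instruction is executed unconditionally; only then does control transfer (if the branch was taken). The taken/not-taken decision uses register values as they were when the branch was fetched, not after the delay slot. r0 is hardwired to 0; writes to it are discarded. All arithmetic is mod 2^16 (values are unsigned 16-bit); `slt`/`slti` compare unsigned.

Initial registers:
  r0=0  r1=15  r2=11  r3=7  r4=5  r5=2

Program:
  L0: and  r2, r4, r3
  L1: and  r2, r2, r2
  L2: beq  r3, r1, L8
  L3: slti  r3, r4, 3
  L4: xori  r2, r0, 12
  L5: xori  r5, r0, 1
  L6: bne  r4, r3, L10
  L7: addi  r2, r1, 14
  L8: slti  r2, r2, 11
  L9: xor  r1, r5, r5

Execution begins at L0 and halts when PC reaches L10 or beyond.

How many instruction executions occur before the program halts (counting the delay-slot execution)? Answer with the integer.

8

  step pc=0: and  r2, r4, r3  regs=(0,15,5,7,5,2)
  step pc=1: and  r2, r2, r2  regs=(0,15,5,7,5,2)
  step pc=2: beq  r3, r1, L8  cond=F  regs=(0,15,5,7,5,2)
  step pc=3: slti  r3, r4, 3  regs=(0,15,5,0,5,2)
  step pc=4: xori  r2, r0, 12  regs=(0,15,12,0,5,2)
  step pc=5: xori  r5, r0, 1  regs=(0,15,12,0,5,1)
  step pc=6: bne  r4, r3, L10  cond=T  regs=(0,15,12,0,5,1)
  step pc=7: addi  r2, r1, 14  regs=(0,15,29,0,5,1)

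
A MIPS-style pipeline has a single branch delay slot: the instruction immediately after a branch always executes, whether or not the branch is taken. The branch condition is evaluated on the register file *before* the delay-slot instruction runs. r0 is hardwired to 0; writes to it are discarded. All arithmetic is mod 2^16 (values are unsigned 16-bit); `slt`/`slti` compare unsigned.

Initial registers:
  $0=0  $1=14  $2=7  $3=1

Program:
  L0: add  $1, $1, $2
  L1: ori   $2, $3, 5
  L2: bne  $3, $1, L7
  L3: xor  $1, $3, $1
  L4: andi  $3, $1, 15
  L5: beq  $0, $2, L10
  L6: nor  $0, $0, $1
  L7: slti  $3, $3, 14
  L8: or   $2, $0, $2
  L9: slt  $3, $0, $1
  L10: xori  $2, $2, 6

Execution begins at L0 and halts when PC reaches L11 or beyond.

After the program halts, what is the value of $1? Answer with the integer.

[0] add  $1, $1, $2  →  {$0:0, $1:21, $2:7, $3:1}
[1] ori   $2, $3, 5  →  {$0:0, $1:21, $2:5, $3:1}
[2] bne  $3, $1, L7  →  {$0:0, $1:21, $2:5, $3:1}  ⟨branch taken⟩
[3] xor  $1, $3, $1  →  {$0:0, $1:20, $2:5, $3:1}
[7] slti  $3, $3, 14  →  {$0:0, $1:20, $2:5, $3:1}
[8] or   $2, $0, $2  →  {$0:0, $1:20, $2:5, $3:1}
[9] slt  $3, $0, $1  →  {$0:0, $1:20, $2:5, $3:1}
[10] xori  $2, $2, 6  →  {$0:0, $1:20, $2:3, $3:1}

20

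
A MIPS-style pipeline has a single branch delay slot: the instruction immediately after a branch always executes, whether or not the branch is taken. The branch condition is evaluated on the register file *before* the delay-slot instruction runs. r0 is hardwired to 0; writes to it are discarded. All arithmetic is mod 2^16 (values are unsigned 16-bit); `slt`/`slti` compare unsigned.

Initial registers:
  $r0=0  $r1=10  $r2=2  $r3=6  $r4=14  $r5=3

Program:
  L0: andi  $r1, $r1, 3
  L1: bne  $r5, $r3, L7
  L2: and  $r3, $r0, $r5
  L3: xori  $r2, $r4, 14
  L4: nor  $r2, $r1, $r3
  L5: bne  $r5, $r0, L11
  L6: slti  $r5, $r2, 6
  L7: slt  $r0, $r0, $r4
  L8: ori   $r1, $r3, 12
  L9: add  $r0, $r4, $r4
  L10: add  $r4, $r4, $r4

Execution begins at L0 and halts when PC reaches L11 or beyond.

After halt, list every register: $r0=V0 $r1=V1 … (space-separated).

$r0=0 $r1=12 $r2=2 $r3=0 $r4=28 $r5=3

  step pc=0: andi  $r1, $r1, 3  regs=(0,2,2,6,14,3)
  step pc=1: bne  $r5, $r3, L7  cond=T  regs=(0,2,2,6,14,3)
  step pc=2: and  $r3, $r0, $r5  regs=(0,2,2,0,14,3)
  step pc=7: slt  $r0, $r0, $r4  regs=(0,2,2,0,14,3)
  step pc=8: ori   $r1, $r3, 12  regs=(0,12,2,0,14,3)
  step pc=9: add  $r0, $r4, $r4  regs=(0,12,2,0,14,3)
  step pc=10: add  $r4, $r4, $r4  regs=(0,12,2,0,28,3)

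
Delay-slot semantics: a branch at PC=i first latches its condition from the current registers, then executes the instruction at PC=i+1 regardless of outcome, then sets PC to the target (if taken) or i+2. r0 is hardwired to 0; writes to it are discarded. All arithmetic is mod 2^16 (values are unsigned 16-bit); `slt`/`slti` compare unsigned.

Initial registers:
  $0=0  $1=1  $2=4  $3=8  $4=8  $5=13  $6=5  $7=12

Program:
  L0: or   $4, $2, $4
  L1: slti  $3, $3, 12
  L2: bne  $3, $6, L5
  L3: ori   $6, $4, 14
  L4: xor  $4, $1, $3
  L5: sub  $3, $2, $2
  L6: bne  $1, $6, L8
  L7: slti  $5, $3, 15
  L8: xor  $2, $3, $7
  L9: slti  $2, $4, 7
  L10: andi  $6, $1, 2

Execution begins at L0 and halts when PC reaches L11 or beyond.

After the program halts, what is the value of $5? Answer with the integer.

  step pc=0: or   $4, $2, $4  regs=(0,1,4,8,12,13,5,12)
  step pc=1: slti  $3, $3, 12  regs=(0,1,4,1,12,13,5,12)
  step pc=2: bne  $3, $6, L5  cond=T  regs=(0,1,4,1,12,13,5,12)
  step pc=3: ori   $6, $4, 14  regs=(0,1,4,1,12,13,14,12)
  step pc=5: sub  $3, $2, $2  regs=(0,1,4,0,12,13,14,12)
  step pc=6: bne  $1, $6, L8  cond=T  regs=(0,1,4,0,12,13,14,12)
  step pc=7: slti  $5, $3, 15  regs=(0,1,4,0,12,1,14,12)
  step pc=8: xor  $2, $3, $7  regs=(0,1,12,0,12,1,14,12)
  step pc=9: slti  $2, $4, 7  regs=(0,1,0,0,12,1,14,12)
  step pc=10: andi  $6, $1, 2  regs=(0,1,0,0,12,1,0,12)

1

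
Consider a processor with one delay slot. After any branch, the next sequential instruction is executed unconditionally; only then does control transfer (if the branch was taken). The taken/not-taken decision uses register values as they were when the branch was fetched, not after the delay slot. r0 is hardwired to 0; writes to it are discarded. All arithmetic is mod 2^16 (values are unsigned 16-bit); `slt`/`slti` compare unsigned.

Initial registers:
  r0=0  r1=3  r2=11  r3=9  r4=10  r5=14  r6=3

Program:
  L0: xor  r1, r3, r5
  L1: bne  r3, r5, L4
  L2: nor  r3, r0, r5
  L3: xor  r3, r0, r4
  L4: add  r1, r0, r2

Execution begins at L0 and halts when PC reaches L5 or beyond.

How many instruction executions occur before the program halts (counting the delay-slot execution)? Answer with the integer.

  step pc=0: xor  r1, r3, r5  regs=(0,7,11,9,10,14,3)
  step pc=1: bne  r3, r5, L4  cond=T  regs=(0,7,11,9,10,14,3)
  step pc=2: nor  r3, r0, r5  regs=(0,7,11,65521,10,14,3)
  step pc=4: add  r1, r0, r2  regs=(0,11,11,65521,10,14,3)

4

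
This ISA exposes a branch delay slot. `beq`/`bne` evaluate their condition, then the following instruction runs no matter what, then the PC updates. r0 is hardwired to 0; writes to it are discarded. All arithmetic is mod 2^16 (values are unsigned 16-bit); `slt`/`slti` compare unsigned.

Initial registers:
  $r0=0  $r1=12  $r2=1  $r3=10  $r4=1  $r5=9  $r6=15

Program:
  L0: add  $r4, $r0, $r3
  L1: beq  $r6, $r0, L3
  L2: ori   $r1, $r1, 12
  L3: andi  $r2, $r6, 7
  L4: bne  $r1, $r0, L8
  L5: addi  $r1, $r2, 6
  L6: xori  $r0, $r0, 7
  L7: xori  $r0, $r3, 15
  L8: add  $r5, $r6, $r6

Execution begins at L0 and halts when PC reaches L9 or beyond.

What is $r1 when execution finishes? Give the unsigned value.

13

[0] add  $r4, $r0, $r3  →  {$r0:0, $r1:12, $r2:1, $r3:10, $r4:10, $r5:9, $r6:15}
[1] beq  $r6, $r0, L3  →  {$r0:0, $r1:12, $r2:1, $r3:10, $r4:10, $r5:9, $r6:15}  ⟨branch fallthrough⟩
[2] ori   $r1, $r1, 12  →  {$r0:0, $r1:12, $r2:1, $r3:10, $r4:10, $r5:9, $r6:15}
[3] andi  $r2, $r6, 7  →  {$r0:0, $r1:12, $r2:7, $r3:10, $r4:10, $r5:9, $r6:15}
[4] bne  $r1, $r0, L8  →  {$r0:0, $r1:12, $r2:7, $r3:10, $r4:10, $r5:9, $r6:15}  ⟨branch taken⟩
[5] addi  $r1, $r2, 6  →  {$r0:0, $r1:13, $r2:7, $r3:10, $r4:10, $r5:9, $r6:15}
[8] add  $r5, $r6, $r6  →  {$r0:0, $r1:13, $r2:7, $r3:10, $r4:10, $r5:30, $r6:15}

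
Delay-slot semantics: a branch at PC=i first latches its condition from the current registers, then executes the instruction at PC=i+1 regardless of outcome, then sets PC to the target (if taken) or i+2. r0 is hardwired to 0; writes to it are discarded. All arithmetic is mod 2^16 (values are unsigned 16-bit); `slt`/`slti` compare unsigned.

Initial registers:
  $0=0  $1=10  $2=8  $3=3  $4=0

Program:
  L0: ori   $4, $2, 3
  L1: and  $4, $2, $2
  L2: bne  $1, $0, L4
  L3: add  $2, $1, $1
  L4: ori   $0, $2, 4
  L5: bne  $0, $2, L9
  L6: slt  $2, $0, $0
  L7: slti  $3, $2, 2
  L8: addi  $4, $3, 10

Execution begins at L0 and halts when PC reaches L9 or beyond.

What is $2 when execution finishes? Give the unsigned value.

0

  step pc=0: ori   $4, $2, 3  regs=(0,10,8,3,11)
  step pc=1: and  $4, $2, $2  regs=(0,10,8,3,8)
  step pc=2: bne  $1, $0, L4  cond=T  regs=(0,10,8,3,8)
  step pc=3: add  $2, $1, $1  regs=(0,10,20,3,8)
  step pc=4: ori   $0, $2, 4  regs=(0,10,20,3,8)
  step pc=5: bne  $0, $2, L9  cond=T  regs=(0,10,20,3,8)
  step pc=6: slt  $2, $0, $0  regs=(0,10,0,3,8)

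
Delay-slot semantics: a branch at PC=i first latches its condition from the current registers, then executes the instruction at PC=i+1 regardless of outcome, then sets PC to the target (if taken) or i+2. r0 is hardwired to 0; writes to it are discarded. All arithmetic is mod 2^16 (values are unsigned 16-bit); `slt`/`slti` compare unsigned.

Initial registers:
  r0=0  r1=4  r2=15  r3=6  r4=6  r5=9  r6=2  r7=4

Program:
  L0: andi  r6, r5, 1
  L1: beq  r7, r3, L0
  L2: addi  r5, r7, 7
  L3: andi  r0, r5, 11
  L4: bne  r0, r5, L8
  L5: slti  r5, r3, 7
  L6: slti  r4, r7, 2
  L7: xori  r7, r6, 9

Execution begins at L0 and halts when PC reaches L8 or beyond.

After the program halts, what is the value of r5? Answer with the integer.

  step pc=0: andi  r6, r5, 1  regs=(0,4,15,6,6,9,1,4)
  step pc=1: beq  r7, r3, L0  cond=F  regs=(0,4,15,6,6,9,1,4)
  step pc=2: addi  r5, r7, 7  regs=(0,4,15,6,6,11,1,4)
  step pc=3: andi  r0, r5, 11  regs=(0,4,15,6,6,11,1,4)
  step pc=4: bne  r0, r5, L8  cond=T  regs=(0,4,15,6,6,11,1,4)
  step pc=5: slti  r5, r3, 7  regs=(0,4,15,6,6,1,1,4)

1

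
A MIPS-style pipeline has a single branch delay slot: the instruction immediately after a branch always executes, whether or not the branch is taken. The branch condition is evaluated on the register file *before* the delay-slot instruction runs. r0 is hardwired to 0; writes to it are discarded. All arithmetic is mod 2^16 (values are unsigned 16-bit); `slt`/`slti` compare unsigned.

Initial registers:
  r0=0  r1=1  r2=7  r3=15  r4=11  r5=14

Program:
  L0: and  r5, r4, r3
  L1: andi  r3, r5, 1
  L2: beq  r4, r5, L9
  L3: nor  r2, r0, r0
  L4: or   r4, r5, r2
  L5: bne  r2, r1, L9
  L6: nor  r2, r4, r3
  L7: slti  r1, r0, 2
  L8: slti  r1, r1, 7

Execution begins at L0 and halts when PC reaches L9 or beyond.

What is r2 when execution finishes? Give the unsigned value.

65535

#0 and  r5, r4, r3 ; 0/1/7/15/11/11
#1 andi  r3, r5, 1 ; 0/1/7/1/11/11
#2 beq  r4, r5, L9 ; 0/1/7/1/11/11 ; →target
#3 nor  r2, r0, r0 ; 0/1/65535/1/11/11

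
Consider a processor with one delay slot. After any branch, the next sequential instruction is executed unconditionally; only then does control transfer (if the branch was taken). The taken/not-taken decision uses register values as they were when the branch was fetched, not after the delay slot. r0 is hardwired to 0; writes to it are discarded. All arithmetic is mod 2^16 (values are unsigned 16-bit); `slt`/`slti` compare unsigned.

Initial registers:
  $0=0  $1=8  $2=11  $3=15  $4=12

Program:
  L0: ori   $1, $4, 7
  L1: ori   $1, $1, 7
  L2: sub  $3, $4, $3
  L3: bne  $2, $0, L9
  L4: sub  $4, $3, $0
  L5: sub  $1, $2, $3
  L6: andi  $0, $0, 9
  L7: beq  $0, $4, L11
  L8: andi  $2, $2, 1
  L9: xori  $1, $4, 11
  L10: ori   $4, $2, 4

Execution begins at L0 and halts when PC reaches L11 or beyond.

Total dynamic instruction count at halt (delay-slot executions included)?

PC=0  ori   $1, $4, 7        | $0=0 $1=15 $2=11 $3=15 $4=12
PC=1  ori   $1, $1, 7        | $0=0 $1=15 $2=11 $3=15 $4=12
PC=2  sub  $3, $4, $3        | $0=0 $1=15 $2=11 $3=65533 $4=12
PC=3  bne  $2, $0, L9        | $0=0 $1=15 $2=11 $3=65533 $4=12  [TAKEN]
PC=4  sub  $4, $3, $0        | $0=0 $1=15 $2=11 $3=65533 $4=65533
PC=9  xori  $1, $4, 11       | $0=0 $1=65526 $2=11 $3=65533 $4=65533
PC=10 ori   $4, $2, 4        | $0=0 $1=65526 $2=11 $3=65533 $4=15

7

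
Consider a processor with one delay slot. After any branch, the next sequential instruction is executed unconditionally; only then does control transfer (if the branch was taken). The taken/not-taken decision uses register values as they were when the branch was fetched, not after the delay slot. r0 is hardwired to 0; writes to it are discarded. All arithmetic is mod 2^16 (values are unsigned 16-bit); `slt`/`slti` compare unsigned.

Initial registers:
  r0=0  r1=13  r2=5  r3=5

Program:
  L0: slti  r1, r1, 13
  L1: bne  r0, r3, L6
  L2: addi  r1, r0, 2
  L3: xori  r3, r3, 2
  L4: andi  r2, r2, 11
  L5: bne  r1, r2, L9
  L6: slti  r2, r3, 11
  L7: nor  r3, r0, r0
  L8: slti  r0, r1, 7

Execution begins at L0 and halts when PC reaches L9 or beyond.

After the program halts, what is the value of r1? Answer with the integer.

[0] slti  r1, r1, 13  →  {r0:0, r1:0, r2:5, r3:5}
[1] bne  r0, r3, L6  →  {r0:0, r1:0, r2:5, r3:5}  ⟨branch taken⟩
[2] addi  r1, r0, 2  →  {r0:0, r1:2, r2:5, r3:5}
[6] slti  r2, r3, 11  →  {r0:0, r1:2, r2:1, r3:5}
[7] nor  r3, r0, r0  →  {r0:0, r1:2, r2:1, r3:65535}
[8] slti  r0, r1, 7  →  {r0:0, r1:2, r2:1, r3:65535}

2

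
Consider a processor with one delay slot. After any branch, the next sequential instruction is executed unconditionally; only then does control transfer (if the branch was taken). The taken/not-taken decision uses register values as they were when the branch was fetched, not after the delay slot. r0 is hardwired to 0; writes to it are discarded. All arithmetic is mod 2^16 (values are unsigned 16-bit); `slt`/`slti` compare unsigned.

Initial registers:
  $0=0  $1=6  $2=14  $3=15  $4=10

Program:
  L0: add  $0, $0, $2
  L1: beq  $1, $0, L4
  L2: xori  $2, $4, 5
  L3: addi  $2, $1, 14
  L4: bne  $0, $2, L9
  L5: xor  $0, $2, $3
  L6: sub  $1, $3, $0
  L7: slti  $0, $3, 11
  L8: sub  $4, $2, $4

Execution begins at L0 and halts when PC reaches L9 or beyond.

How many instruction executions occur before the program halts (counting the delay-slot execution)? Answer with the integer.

PC=0  add  $0, $0, $2        | $0=0 $1=6 $2=14 $3=15 $4=10
PC=1  beq  $1, $0, L4        | $0=0 $1=6 $2=14 $3=15 $4=10  [not taken]
PC=2  xori  $2, $4, 5        | $0=0 $1=6 $2=15 $3=15 $4=10
PC=3  addi  $2, $1, 14       | $0=0 $1=6 $2=20 $3=15 $4=10
PC=4  bne  $0, $2, L9        | $0=0 $1=6 $2=20 $3=15 $4=10  [TAKEN]
PC=5  xor  $0, $2, $3        | $0=0 $1=6 $2=20 $3=15 $4=10

6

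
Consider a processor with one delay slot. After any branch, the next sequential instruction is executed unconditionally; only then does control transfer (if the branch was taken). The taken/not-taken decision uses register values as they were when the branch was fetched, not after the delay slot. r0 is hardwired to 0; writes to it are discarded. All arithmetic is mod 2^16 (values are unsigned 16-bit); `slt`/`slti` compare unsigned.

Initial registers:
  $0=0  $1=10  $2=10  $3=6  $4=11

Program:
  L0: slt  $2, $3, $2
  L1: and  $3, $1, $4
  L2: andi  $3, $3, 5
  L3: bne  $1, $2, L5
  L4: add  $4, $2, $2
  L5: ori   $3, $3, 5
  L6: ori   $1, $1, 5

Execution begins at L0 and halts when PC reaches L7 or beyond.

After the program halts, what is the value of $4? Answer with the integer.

2

PC=0  slt  $2, $3, $2        | $0=0 $1=10 $2=1 $3=6 $4=11
PC=1  and  $3, $1, $4        | $0=0 $1=10 $2=1 $3=10 $4=11
PC=2  andi  $3, $3, 5        | $0=0 $1=10 $2=1 $3=0 $4=11
PC=3  bne  $1, $2, L5        | $0=0 $1=10 $2=1 $3=0 $4=11  [TAKEN]
PC=4  add  $4, $2, $2        | $0=0 $1=10 $2=1 $3=0 $4=2
PC=5  ori   $3, $3, 5        | $0=0 $1=10 $2=1 $3=5 $4=2
PC=6  ori   $1, $1, 5        | $0=0 $1=15 $2=1 $3=5 $4=2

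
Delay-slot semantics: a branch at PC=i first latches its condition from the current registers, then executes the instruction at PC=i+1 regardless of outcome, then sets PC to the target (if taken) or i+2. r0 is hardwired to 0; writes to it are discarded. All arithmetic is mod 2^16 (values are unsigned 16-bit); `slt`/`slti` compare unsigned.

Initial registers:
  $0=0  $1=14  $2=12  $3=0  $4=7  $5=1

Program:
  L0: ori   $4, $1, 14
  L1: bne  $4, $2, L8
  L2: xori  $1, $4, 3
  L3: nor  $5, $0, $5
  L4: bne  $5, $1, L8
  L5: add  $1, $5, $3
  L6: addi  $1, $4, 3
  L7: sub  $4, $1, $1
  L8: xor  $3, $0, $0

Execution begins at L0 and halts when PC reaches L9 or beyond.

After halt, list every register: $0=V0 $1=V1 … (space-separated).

$0=0 $1=13 $2=12 $3=0 $4=14 $5=1

PC=0  ori   $4, $1, 14       | $0=0 $1=14 $2=12 $3=0 $4=14 $5=1
PC=1  bne  $4, $2, L8        | $0=0 $1=14 $2=12 $3=0 $4=14 $5=1  [TAKEN]
PC=2  xori  $1, $4, 3        | $0=0 $1=13 $2=12 $3=0 $4=14 $5=1
PC=8  xor  $3, $0, $0        | $0=0 $1=13 $2=12 $3=0 $4=14 $5=1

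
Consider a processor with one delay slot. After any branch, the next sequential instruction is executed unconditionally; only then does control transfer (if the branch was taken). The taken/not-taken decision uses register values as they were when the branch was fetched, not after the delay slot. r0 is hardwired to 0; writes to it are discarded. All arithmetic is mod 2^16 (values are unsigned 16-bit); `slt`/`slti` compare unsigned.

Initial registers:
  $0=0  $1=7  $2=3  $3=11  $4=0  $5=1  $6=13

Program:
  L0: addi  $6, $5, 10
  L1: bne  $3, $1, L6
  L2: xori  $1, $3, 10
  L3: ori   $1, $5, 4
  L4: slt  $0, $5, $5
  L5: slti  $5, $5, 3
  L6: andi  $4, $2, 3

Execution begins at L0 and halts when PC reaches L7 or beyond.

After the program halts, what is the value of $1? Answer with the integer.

PC=0  addi  $6, $5, 10       | $0=0 $1=7 $2=3 $3=11 $4=0 $5=1 $6=11
PC=1  bne  $3, $1, L6        | $0=0 $1=7 $2=3 $3=11 $4=0 $5=1 $6=11  [TAKEN]
PC=2  xori  $1, $3, 10       | $0=0 $1=1 $2=3 $3=11 $4=0 $5=1 $6=11
PC=6  andi  $4, $2, 3        | $0=0 $1=1 $2=3 $3=11 $4=3 $5=1 $6=11

1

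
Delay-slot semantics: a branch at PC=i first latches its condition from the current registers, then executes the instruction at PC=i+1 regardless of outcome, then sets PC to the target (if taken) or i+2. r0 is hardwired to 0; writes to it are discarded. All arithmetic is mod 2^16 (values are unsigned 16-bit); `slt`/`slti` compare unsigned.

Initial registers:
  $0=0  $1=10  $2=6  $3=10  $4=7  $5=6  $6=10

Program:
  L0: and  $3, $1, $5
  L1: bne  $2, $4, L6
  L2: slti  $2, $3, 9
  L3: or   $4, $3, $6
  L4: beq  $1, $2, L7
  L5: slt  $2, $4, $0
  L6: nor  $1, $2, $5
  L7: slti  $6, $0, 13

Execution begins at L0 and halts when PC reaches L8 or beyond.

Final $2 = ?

1

#0 and  $3, $1, $5 ; 0/10/6/2/7/6/10
#1 bne  $2, $4, L6 ; 0/10/6/2/7/6/10 ; →target
#2 slti  $2, $3, 9 ; 0/10/1/2/7/6/10
#6 nor  $1, $2, $5 ; 0/65528/1/2/7/6/10
#7 slti  $6, $0, 13 ; 0/65528/1/2/7/6/1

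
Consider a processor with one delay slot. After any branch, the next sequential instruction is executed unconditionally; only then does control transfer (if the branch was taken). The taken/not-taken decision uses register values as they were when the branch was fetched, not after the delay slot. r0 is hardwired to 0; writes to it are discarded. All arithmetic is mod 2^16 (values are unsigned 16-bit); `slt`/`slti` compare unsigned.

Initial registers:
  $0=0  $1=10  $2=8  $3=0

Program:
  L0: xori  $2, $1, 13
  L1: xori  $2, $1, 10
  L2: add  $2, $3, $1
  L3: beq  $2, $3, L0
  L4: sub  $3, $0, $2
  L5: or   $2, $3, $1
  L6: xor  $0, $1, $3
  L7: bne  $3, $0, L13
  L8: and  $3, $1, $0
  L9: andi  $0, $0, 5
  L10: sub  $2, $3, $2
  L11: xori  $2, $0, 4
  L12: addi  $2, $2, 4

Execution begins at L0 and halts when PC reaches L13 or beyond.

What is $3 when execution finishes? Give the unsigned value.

#0 xori  $2, $1, 13 ; 0/10/7/0
#1 xori  $2, $1, 10 ; 0/10/0/0
#2 add  $2, $3, $1 ; 0/10/10/0
#3 beq  $2, $3, L0 ; 0/10/10/0 ; →fallthru
#4 sub  $3, $0, $2 ; 0/10/10/65526
#5 or   $2, $3, $1 ; 0/10/65534/65526
#6 xor  $0, $1, $3 ; 0/10/65534/65526
#7 bne  $3, $0, L13 ; 0/10/65534/65526 ; →target
#8 and  $3, $1, $0 ; 0/10/65534/0

0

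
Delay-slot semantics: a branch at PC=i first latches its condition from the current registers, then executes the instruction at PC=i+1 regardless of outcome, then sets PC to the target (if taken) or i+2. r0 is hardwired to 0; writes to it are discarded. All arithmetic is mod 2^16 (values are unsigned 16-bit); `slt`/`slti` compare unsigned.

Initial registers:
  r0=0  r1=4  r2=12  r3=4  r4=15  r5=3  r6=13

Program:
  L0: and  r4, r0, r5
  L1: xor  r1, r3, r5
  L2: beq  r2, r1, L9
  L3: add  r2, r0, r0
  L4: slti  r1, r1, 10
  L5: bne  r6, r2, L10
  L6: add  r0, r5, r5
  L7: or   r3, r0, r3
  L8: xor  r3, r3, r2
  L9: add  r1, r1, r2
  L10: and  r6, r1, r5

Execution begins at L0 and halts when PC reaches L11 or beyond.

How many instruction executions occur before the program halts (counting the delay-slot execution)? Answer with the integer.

8

[0] and  r4, r0, r5  →  {r0:0, r1:4, r2:12, r3:4, r4:0, r5:3, r6:13}
[1] xor  r1, r3, r5  →  {r0:0, r1:7, r2:12, r3:4, r4:0, r5:3, r6:13}
[2] beq  r2, r1, L9  →  {r0:0, r1:7, r2:12, r3:4, r4:0, r5:3, r6:13}  ⟨branch fallthrough⟩
[3] add  r2, r0, r0  →  {r0:0, r1:7, r2:0, r3:4, r4:0, r5:3, r6:13}
[4] slti  r1, r1, 10  →  {r0:0, r1:1, r2:0, r3:4, r4:0, r5:3, r6:13}
[5] bne  r6, r2, L10  →  {r0:0, r1:1, r2:0, r3:4, r4:0, r5:3, r6:13}  ⟨branch taken⟩
[6] add  r0, r5, r5  →  {r0:0, r1:1, r2:0, r3:4, r4:0, r5:3, r6:13}
[10] and  r6, r1, r5  →  {r0:0, r1:1, r2:0, r3:4, r4:0, r5:3, r6:1}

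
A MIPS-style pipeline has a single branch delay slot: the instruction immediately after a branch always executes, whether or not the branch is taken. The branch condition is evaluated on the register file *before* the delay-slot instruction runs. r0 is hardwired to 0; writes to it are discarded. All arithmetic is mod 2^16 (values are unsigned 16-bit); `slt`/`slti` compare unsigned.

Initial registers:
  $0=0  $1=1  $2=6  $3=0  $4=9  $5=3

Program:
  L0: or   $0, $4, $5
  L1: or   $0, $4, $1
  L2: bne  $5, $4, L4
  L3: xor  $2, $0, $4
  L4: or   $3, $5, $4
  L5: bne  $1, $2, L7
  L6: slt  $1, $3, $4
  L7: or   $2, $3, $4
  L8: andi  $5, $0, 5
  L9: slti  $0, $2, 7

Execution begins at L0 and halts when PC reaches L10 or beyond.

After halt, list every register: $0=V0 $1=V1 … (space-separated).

  step pc=0: or   $0, $4, $5  regs=(0,1,6,0,9,3)
  step pc=1: or   $0, $4, $1  regs=(0,1,6,0,9,3)
  step pc=2: bne  $5, $4, L4  cond=T  regs=(0,1,6,0,9,3)
  step pc=3: xor  $2, $0, $4  regs=(0,1,9,0,9,3)
  step pc=4: or   $3, $5, $4  regs=(0,1,9,11,9,3)
  step pc=5: bne  $1, $2, L7  cond=T  regs=(0,1,9,11,9,3)
  step pc=6: slt  $1, $3, $4  regs=(0,0,9,11,9,3)
  step pc=7: or   $2, $3, $4  regs=(0,0,11,11,9,3)
  step pc=8: andi  $5, $0, 5  regs=(0,0,11,11,9,0)
  step pc=9: slti  $0, $2, 7  regs=(0,0,11,11,9,0)

$0=0 $1=0 $2=11 $3=11 $4=9 $5=0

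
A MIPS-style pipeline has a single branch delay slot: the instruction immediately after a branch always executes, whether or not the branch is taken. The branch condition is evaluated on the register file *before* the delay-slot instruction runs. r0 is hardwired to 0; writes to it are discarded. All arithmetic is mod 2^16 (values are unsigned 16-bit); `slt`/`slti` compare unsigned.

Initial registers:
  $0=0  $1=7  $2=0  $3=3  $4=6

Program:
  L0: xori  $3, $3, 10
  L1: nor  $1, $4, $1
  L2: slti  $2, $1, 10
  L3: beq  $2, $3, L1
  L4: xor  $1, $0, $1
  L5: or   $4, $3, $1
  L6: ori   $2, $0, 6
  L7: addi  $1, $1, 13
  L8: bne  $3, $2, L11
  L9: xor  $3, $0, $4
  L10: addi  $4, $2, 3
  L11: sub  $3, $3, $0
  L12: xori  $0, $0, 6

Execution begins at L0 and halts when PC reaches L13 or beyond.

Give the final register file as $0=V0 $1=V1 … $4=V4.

PC=0  xori  $3, $3, 10       | $0=0 $1=7 $2=0 $3=9 $4=6
PC=1  nor  $1, $4, $1        | $0=0 $1=65528 $2=0 $3=9 $4=6
PC=2  slti  $2, $1, 10       | $0=0 $1=65528 $2=0 $3=9 $4=6
PC=3  beq  $2, $3, L1        | $0=0 $1=65528 $2=0 $3=9 $4=6  [not taken]
PC=4  xor  $1, $0, $1        | $0=0 $1=65528 $2=0 $3=9 $4=6
PC=5  or   $4, $3, $1        | $0=0 $1=65528 $2=0 $3=9 $4=65529
PC=6  ori   $2, $0, 6        | $0=0 $1=65528 $2=6 $3=9 $4=65529
PC=7  addi  $1, $1, 13       | $0=0 $1=5 $2=6 $3=9 $4=65529
PC=8  bne  $3, $2, L11       | $0=0 $1=5 $2=6 $3=9 $4=65529  [TAKEN]
PC=9  xor  $3, $0, $4        | $0=0 $1=5 $2=6 $3=65529 $4=65529
PC=11 sub  $3, $3, $0        | $0=0 $1=5 $2=6 $3=65529 $4=65529
PC=12 xori  $0, $0, 6        | $0=0 $1=5 $2=6 $3=65529 $4=65529

$0=0 $1=5 $2=6 $3=65529 $4=65529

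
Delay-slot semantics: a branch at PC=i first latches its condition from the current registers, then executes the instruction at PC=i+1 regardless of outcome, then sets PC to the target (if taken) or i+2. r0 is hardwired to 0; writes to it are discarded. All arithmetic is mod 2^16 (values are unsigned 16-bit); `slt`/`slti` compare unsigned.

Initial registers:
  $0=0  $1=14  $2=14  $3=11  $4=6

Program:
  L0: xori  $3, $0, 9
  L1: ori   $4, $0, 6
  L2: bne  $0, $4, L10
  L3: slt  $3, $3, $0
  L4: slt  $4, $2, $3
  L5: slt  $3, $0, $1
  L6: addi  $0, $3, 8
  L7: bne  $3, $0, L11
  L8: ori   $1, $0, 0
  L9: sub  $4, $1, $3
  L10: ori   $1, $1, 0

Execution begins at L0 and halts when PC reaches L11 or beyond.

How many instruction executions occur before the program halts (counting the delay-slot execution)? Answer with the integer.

5

[0] xori  $3, $0, 9  →  {$0:0, $1:14, $2:14, $3:9, $4:6}
[1] ori   $4, $0, 6  →  {$0:0, $1:14, $2:14, $3:9, $4:6}
[2] bne  $0, $4, L10  →  {$0:0, $1:14, $2:14, $3:9, $4:6}  ⟨branch taken⟩
[3] slt  $3, $3, $0  →  {$0:0, $1:14, $2:14, $3:0, $4:6}
[10] ori   $1, $1, 0  →  {$0:0, $1:14, $2:14, $3:0, $4:6}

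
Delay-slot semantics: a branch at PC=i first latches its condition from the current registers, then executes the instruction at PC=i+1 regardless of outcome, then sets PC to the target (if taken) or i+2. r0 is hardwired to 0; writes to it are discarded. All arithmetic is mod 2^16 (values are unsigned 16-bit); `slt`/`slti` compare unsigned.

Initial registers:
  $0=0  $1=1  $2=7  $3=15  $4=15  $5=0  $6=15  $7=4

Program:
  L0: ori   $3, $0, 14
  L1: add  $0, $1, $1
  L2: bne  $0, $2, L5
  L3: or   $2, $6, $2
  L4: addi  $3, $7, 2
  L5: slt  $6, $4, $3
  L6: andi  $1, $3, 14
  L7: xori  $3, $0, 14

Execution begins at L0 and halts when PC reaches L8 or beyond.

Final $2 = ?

#0 ori   $3, $0, 14 ; 0/1/7/14/15/0/15/4
#1 add  $0, $1, $1 ; 0/1/7/14/15/0/15/4
#2 bne  $0, $2, L5 ; 0/1/7/14/15/0/15/4 ; →target
#3 or   $2, $6, $2 ; 0/1/15/14/15/0/15/4
#5 slt  $6, $4, $3 ; 0/1/15/14/15/0/0/4
#6 andi  $1, $3, 14 ; 0/14/15/14/15/0/0/4
#7 xori  $3, $0, 14 ; 0/14/15/14/15/0/0/4

15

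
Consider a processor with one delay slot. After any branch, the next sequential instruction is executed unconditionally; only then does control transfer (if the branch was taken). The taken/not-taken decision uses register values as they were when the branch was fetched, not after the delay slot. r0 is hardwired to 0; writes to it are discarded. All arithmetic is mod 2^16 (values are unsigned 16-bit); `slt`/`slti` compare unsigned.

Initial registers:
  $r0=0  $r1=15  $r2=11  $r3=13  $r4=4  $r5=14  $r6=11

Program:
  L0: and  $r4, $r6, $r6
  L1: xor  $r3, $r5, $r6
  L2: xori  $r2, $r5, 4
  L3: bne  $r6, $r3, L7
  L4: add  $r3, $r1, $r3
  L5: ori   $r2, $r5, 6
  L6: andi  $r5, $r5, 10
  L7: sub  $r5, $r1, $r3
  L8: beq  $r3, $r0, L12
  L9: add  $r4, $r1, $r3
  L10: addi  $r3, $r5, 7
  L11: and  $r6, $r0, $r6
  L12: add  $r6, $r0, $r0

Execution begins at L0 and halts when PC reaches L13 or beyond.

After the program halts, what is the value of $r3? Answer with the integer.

[0] and  $r4, $r6, $r6  →  {$r0:0, $r1:15, $r2:11, $r3:13, $r4:11, $r5:14, $r6:11}
[1] xor  $r3, $r5, $r6  →  {$r0:0, $r1:15, $r2:11, $r3:5, $r4:11, $r5:14, $r6:11}
[2] xori  $r2, $r5, 4  →  {$r0:0, $r1:15, $r2:10, $r3:5, $r4:11, $r5:14, $r6:11}
[3] bne  $r6, $r3, L7  →  {$r0:0, $r1:15, $r2:10, $r3:5, $r4:11, $r5:14, $r6:11}  ⟨branch taken⟩
[4] add  $r3, $r1, $r3  →  {$r0:0, $r1:15, $r2:10, $r3:20, $r4:11, $r5:14, $r6:11}
[7] sub  $r5, $r1, $r3  →  {$r0:0, $r1:15, $r2:10, $r3:20, $r4:11, $r5:65531, $r6:11}
[8] beq  $r3, $r0, L12  →  {$r0:0, $r1:15, $r2:10, $r3:20, $r4:11, $r5:65531, $r6:11}  ⟨branch fallthrough⟩
[9] add  $r4, $r1, $r3  →  {$r0:0, $r1:15, $r2:10, $r3:20, $r4:35, $r5:65531, $r6:11}
[10] addi  $r3, $r5, 7  →  {$r0:0, $r1:15, $r2:10, $r3:2, $r4:35, $r5:65531, $r6:11}
[11] and  $r6, $r0, $r6  →  {$r0:0, $r1:15, $r2:10, $r3:2, $r4:35, $r5:65531, $r6:0}
[12] add  $r6, $r0, $r0  →  {$r0:0, $r1:15, $r2:10, $r3:2, $r4:35, $r5:65531, $r6:0}

2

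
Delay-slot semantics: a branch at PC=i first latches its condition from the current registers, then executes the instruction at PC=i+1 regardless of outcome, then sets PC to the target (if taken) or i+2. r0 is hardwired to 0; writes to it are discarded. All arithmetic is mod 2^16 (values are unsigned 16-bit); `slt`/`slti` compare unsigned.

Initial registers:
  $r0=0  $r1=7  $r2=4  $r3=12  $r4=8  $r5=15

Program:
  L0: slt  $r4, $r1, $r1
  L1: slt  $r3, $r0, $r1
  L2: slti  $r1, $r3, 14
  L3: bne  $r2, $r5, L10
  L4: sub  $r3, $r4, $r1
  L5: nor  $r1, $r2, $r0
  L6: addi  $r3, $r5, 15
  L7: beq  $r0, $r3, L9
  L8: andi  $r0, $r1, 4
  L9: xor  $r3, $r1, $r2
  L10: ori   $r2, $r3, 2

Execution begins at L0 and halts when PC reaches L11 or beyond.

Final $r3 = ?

[0] slt  $r4, $r1, $r1  →  {$r0:0, $r1:7, $r2:4, $r3:12, $r4:0, $r5:15}
[1] slt  $r3, $r0, $r1  →  {$r0:0, $r1:7, $r2:4, $r3:1, $r4:0, $r5:15}
[2] slti  $r1, $r3, 14  →  {$r0:0, $r1:1, $r2:4, $r3:1, $r4:0, $r5:15}
[3] bne  $r2, $r5, L10  →  {$r0:0, $r1:1, $r2:4, $r3:1, $r4:0, $r5:15}  ⟨branch taken⟩
[4] sub  $r3, $r4, $r1  →  {$r0:0, $r1:1, $r2:4, $r3:65535, $r4:0, $r5:15}
[10] ori   $r2, $r3, 2  →  {$r0:0, $r1:1, $r2:65535, $r3:65535, $r4:0, $r5:15}

65535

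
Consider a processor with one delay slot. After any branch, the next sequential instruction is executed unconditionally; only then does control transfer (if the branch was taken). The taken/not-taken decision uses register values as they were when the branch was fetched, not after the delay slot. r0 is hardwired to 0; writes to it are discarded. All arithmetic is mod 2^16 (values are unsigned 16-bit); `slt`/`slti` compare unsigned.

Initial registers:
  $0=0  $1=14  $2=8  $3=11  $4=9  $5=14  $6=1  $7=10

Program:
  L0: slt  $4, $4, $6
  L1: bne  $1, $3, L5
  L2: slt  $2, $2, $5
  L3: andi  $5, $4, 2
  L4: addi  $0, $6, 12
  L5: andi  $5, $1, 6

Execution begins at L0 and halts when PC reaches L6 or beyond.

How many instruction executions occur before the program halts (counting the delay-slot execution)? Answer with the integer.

PC=0  slt  $4, $4, $6        | $0=0 $1=14 $2=8 $3=11 $4=0 $5=14 $6=1 $7=10
PC=1  bne  $1, $3, L5        | $0=0 $1=14 $2=8 $3=11 $4=0 $5=14 $6=1 $7=10  [TAKEN]
PC=2  slt  $2, $2, $5        | $0=0 $1=14 $2=1 $3=11 $4=0 $5=14 $6=1 $7=10
PC=5  andi  $5, $1, 6        | $0=0 $1=14 $2=1 $3=11 $4=0 $5=6 $6=1 $7=10

4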